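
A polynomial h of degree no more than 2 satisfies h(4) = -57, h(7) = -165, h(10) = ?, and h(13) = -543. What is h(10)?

-327

On equispaced nodes a degree-2 polynomial has vanishing third forward difference, so
  - h(4) + 3·h(7) - 3·h(10) + h(13) = 0.
Substituting the known values and solving for h(10):
  -3·h(10) = 981
  h(10) = -327.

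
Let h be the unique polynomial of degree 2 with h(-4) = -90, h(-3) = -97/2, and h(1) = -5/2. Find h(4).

-94

Write h(x) = ax^2 + bx + c. Substituting each data point gives a linear system:
  16a - 4b + c = -90
  9a - 3b + c = -97/2
  a + b + c = -5/2
Solving the system yields a = -6, b = -1/2, c = 4.
So h(x) = -6x^2 - (1/2)x + 4.
Then h(4) = -94.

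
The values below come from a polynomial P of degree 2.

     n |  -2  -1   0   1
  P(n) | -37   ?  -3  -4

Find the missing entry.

The 3 known points determine the degree-2 polynomial uniquely.
Write P(n) = an^2 + bn + c. Substituting each data point gives a linear system:
  4a - 2b + c = -37
  c = -3
  a + b + c = -4
Solving the system yields a = -6, b = 5, c = -3.
So P(n) = -6n^2 + 5n - 3.
Then P(-1) = -14.

-14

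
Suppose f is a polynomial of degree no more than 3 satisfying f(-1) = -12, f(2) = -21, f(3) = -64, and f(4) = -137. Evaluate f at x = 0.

-1

Using the Lagrange interpolation formula with nodes -1, 2, 3, 4:
  L_0(x) = (x - 2)(x - 3)(x - 4) / -60
  L_1(x) = (x + 1)(x - 3)(x - 4) / 6
  L_2(x) = (x + 1)(x - 2)(x - 4) / -4
  L_3(x) = (x + 1)(x - 2)(x - 3) / 10
Then f(x) = -12·L_0(x) - 21·L_1(x) - 64·L_2(x) - 137·L_3(x).
Expanding and collecting terms gives f(x) = -x^3 - 6x^2 + 6x - 1.
Evaluating at x = 0: f(0) = -1.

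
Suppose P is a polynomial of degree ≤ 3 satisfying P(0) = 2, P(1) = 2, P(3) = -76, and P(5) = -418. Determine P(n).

Using the Lagrange interpolation formula with nodes 0, 1, 3, 5:
  L_0(n) = (n - 1)(n - 3)(n - 5) / -15
  L_1(n) = n(n - 3)(n - 5) / 8
  L_2(n) = n(n - 1)(n - 5) / -12
  L_3(n) = n(n - 1)(n - 3) / 40
Then P(n) = 2·L_0(n) + 2·L_1(n) - 76·L_2(n) - 418·L_3(n).
Expanding and collecting terms gives P(n) = -4n³ + 3n² + n + 2.
Check: P(3) = -76. ✓

P(n) = -4n^3 + 3n^2 + n + 2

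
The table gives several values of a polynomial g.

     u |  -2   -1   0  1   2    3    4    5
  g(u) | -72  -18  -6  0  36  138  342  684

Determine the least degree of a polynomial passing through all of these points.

3

Forward differences of the values at u = -2, -1, 0, 1, 2, 3, 4, 5:
  g  : -72  -18  -6  0  36  138  342  684
  Δ  : 54  12  6  36  102  204  342
  Δ^2: -42  -6  30  66  102  138
  Δ^3: 36  36  36  36  36
  Δ^4: 0  0  0  0
  Δ^5: 0  0  0
  Δ^6: 0  0
  Δ^7: 0
The third differences are constant (36) and nonzero, while all higher differences vanish, so the minimal degree is 3.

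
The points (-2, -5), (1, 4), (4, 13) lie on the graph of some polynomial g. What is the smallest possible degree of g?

Forward differences of the values at t = -2, 1, 4:
  g  : -5  4  13
  Δ  : 9  9
  Δ^2: 0
The first differences are constant (9) and nonzero, while all higher differences vanish, so the minimal degree is 1.

1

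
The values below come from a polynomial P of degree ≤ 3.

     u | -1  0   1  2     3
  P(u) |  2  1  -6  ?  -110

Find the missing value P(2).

On equispaced nodes a degree-3 polynomial has vanishing fourth forward difference, so
  P(-1) - 4·P(0) + 6·P(1) - 4·P(2) + P(3) = 0.
Substituting the known values and solving for P(2):
  -4·P(2) = 148
  P(2) = -37.

-37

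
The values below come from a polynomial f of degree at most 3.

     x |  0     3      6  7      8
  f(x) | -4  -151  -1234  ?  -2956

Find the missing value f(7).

-1971

The 4 known points determine the degree-3 polynomial uniquely.
Write f(x) = ax^3 + bx^2 + cx + d. Substituting each data point gives a linear system:
  d = -4
  27a + 9b + 3c + d = -151
  216a + 36b + 6c + d = -1234
  512a + 64b + 8c + d = -2956
Solving the system yields a = -6, b = 2, c = -1, d = -4.
So f(x) = -6x^3 + 2x^2 - x - 4.
Then f(7) = -1971.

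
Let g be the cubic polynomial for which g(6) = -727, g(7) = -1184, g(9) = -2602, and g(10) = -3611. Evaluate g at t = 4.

-197

Write g(t) = at^3 + bt^2 + ct + d. Substituting each data point gives a linear system:
  216a + 36b + 6c + d = -727
  343a + 49b + 7c + d = -1184
  729a + 81b + 9c + d = -2602
  1000a + 100b + 10c + d = -3611
Solving the system yields a = -4, b = 4, c = -1, d = -1.
So g(t) = -4t^3 + 4t^2 - t - 1.
Then g(4) = -197.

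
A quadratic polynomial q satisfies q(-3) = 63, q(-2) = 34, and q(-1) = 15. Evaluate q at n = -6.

Forward differences of the values at n = -3, -2, -1:
  q  : 63  34  15
  Δ  : -29  -19
  Δ^2: 10
The second differences are constant, confirming degree 2.
Interpolating (Newton forward form) and evaluating at n = -6 gives q(-6) = 210.

210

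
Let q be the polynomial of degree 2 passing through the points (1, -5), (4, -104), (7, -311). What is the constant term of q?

Write q(n) = an^2 + bn + c. Substituting each data point gives a linear system:
  a + b + c = -5
  16a + 4b + c = -104
  49a + 7b + c = -311
Solving the system yields a = -6, b = -3, c = 4.
So q(n) = -6n² - 3n + 4.
The constant term is 4.

4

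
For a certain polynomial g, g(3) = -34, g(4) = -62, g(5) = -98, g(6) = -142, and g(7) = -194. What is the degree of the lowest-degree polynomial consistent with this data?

2

Forward differences of the values at n = 3, 4, 5, 6, 7:
  g  : -34  -62  -98  -142  -194
  Δ  : -28  -36  -44  -52
  Δ^2: -8  -8  -8
  Δ^3: 0  0
  Δ^4: 0
The second differences are constant (-8) and nonzero, while all higher differences vanish, so the minimal degree is 2.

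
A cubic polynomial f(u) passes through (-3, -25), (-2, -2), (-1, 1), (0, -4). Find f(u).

Write f(u) = au^3 + bu^2 + cu + d. Substituting each data point gives a linear system:
  -27a + 9b - 3c + d = -25
  -8a + 4b - 2c + d = -2
  -a + b - c + d = 1
  d = -4
Solving the system yields a = 2, b = 2, c = -5, d = -4.
So f(u) = 2u³ + 2u² - 5u - 4.
Check: f(-1) = 1. ✓

f(u) = 2u^3 + 2u^2 - 5u - 4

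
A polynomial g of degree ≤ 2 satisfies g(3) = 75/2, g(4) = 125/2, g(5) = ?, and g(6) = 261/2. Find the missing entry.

On equispaced nodes a degree-2 polynomial has vanishing third forward difference, so
  - g(3) + 3·g(4) - 3·g(5) + g(6) = 0.
Substituting the known values and solving for g(5):
  -3·g(5) = -561/2
  g(5) = 187/2.

187/2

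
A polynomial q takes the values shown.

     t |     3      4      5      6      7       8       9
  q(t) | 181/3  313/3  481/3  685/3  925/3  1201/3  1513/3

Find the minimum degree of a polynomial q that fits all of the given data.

2

Forward differences of the values at t = 3, 4, 5, 6, 7, 8, 9:
  q  : 181/3  313/3  481/3  685/3  925/3  1201/3  1513/3
  Δ  : 44  56  68  80  92  104
  Δ^2: 12  12  12  12  12
  Δ^3: 0  0  0  0
  Δ^4: 0  0  0
  Δ^5: 0  0
  Δ^6: 0
The second differences are constant (12) and nonzero, while all higher differences vanish, so the minimal degree is 2.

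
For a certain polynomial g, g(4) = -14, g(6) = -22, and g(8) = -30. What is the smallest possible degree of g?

Forward differences of the values at t = 4, 6, 8:
  g  : -14  -22  -30
  Δ  : -8  -8
  Δ^2: 0
The first differences are constant (-8) and nonzero, while all higher differences vanish, so the minimal degree is 1.

1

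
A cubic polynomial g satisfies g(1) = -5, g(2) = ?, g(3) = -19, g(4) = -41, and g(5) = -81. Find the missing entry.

On equispaced nodes a degree-3 polynomial has vanishing fourth forward difference, so
  g(1) - 4·g(2) + 6·g(3) - 4·g(4) + g(5) = 0.
Substituting the known values and solving for g(2):
  -4·g(2) = 36
  g(2) = -9.

-9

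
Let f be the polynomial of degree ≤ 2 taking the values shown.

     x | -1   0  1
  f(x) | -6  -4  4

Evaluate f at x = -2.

-2

Using the Lagrange interpolation formula with nodes -1, 0, 1:
  L_0(x) = x(x - 1) / 2
  L_1(x) = (x + 1)(x - 1) / -1
  L_2(x) = (x + 1)x / 2
Then f(x) = -6·L_0(x) - 4·L_1(x) + 4·L_2(x).
Expanding and collecting terms gives f(x) = 3x² + 5x - 4.
Evaluating at x = -2: f(-2) = -2.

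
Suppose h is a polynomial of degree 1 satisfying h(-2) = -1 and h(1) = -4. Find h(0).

Write h(u) = au + b. Substituting each data point gives a linear system:
  -2a + b = -1
  a + b = -4
Solving the system yields a = -1, b = -3.
So h(u) = -u - 3.
Then h(0) = -3.

-3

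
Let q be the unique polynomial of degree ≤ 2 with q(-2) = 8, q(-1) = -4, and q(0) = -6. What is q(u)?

q(u) = 5u^2 + 3u - 6

Using the Lagrange interpolation formula with nodes -2, -1, 0:
  L_0(u) = (u + 1)u / 2
  L_1(u) = (u + 2)u / -1
  L_2(u) = (u + 2)(u + 1) / 2
Then q(u) = 8·L_0(u) - 4·L_1(u) - 6·L_2(u).
Expanding and collecting terms gives q(u) = 5u^2 + 3u - 6.
Check: q(-1) = -4. ✓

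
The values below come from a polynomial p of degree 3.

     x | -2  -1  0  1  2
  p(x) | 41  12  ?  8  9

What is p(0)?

5

On equispaced nodes a degree-3 polynomial has vanishing fourth forward difference, so
  p(-2) - 4·p(-1) + 6·p(0) - 4·p(1) + p(2) = 0.
Substituting the known values and solving for p(0):
  6·p(0) = 30
  p(0) = 5.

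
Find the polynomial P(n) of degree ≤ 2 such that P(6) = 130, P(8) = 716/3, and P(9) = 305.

Write P(n) = an^2 + bn + c. Substituting each data point gives a linear system:
  36a + 6b + c = 130
  64a + 8b + c = 716/3
  81a + 9b + c = 305
Solving the system yields a = 4, b = -5/3, c = -4.
So P(n) = 4n^2 - (5/3)n - 4.
Check: P(6) = 130. ✓

P(n) = 4n^2 - (5/3)n - 4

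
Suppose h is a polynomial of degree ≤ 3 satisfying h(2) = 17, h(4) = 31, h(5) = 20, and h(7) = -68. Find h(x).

h(x) = -x^3 + 5x^2 + 5x - 5

Using the Lagrange interpolation formula with nodes 2, 4, 5, 7:
  L_0(x) = (x - 4)(x - 5)(x - 7) / -30
  L_1(x) = (x - 2)(x - 5)(x - 7) / 6
  L_2(x) = (x - 2)(x - 4)(x - 7) / -6
  L_3(x) = (x - 2)(x - 4)(x - 5) / 30
Then h(x) = 17·L_0(x) + 31·L_1(x) + 20·L_2(x) - 68·L_3(x).
Expanding and collecting terms gives h(x) = -x^3 + 5x^2 + 5x - 5.
Check: h(5) = 20. ✓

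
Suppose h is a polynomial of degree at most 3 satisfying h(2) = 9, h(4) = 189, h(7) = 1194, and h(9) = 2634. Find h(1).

-6

Write h(s) = as^3 + bs^2 + cs + d. Substituting each data point gives a linear system:
  8a + 4b + 2c + d = 9
  64a + 16b + 4c + d = 189
  343a + 49b + 7c + d = 1194
  729a + 81b + 9c + d = 2634
Solving the system yields a = 4, b = -3, c = -4, d = -3.
So h(s) = 4s^3 - 3s^2 - 4s - 3.
Then h(1) = -6.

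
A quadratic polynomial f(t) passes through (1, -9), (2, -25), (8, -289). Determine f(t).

Write f(t) = at^2 + bt + c. Substituting each data point gives a linear system:
  a + b + c = -9
  4a + 2b + c = -25
  64a + 8b + c = -289
Solving the system yields a = -4, b = -4, c = -1.
So f(t) = -4t^2 - 4t - 1.
Check: f(1) = -9. ✓

f(t) = -4t^2 - 4t - 1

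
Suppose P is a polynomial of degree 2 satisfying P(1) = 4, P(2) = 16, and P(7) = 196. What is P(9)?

324

Write P(t) = at^2 + bt + c. Substituting each data point gives a linear system:
  a + b + c = 4
  4a + 2b + c = 16
  49a + 7b + c = 196
Solving the system yields a = 4, b = 0, c = 0.
So P(t) = 4t².
Then P(9) = 324.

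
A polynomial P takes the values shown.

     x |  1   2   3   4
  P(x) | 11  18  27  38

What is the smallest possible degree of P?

2

Forward differences of the values at x = 1, 2, 3, 4:
  P  : 11  18  27  38
  Δ  : 7  9  11
  Δ^2: 2  2
  Δ^3: 0
The second differences are constant (2) and nonzero, while all higher differences vanish, so the minimal degree is 2.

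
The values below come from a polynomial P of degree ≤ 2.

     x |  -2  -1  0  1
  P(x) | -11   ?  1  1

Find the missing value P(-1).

On equispaced nodes a degree-2 polynomial has vanishing third forward difference, so
  - P(-2) + 3·P(-1) - 3·P(0) + P(1) = 0.
Substituting the known values and solving for P(-1):
  3·P(-1) = -9
  P(-1) = -3.

-3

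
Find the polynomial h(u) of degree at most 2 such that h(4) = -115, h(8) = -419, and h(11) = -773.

h(u) = -6u^2 - 4u - 3

Write h(u) = au^2 + bu + c. Substituting each data point gives a linear system:
  16a + 4b + c = -115
  64a + 8b + c = -419
  121a + 11b + c = -773
Solving the system yields a = -6, b = -4, c = -3.
So h(u) = -6u² - 4u - 3.
Check: h(11) = -773. ✓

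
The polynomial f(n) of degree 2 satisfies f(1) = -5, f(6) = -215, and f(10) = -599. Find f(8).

-383

Using the Lagrange interpolation formula with nodes 1, 6, 10:
  L_0(n) = (n - 6)(n - 10) / 45
  L_1(n) = (n - 1)(n - 10) / -20
  L_2(n) = (n - 1)(n - 6) / 36
Then f(n) = -5·L_0(n) - 215·L_1(n) - 599·L_2(n).
Expanding and collecting terms gives f(n) = -6n² + 1.
Evaluating at n = 8: f(8) = -383.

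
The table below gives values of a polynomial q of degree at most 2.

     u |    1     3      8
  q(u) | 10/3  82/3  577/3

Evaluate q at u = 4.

145/3

Write q(u) = au^2 + bu + c. Substituting each data point gives a linear system:
  a + b + c = 10/3
  9a + 3b + c = 82/3
  64a + 8b + c = 577/3
Solving the system yields a = 3, b = 0, c = 1/3.
So q(u) = 3u² + 1/3.
Then q(4) = 145/3.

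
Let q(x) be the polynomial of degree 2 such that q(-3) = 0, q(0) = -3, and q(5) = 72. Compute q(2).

15

Write q(x) = ax^2 + bx + c. Substituting each data point gives a linear system:
  9a - 3b + c = 0
  c = -3
  25a + 5b + c = 72
Solving the system yields a = 2, b = 5, c = -3.
So q(x) = 2x^2 + 5x - 3.
Then q(2) = 15.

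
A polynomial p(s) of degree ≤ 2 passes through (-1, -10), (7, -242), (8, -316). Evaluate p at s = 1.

-8

Using the Lagrange interpolation formula with nodes -1, 7, 8:
  L_0(s) = (s - 7)(s - 8) / 72
  L_1(s) = (s + 1)(s - 8) / -8
  L_2(s) = (s + 1)(s - 7) / 9
Then p(s) = -10·L_0(s) - 242·L_1(s) - 316·L_2(s).
Expanding and collecting terms gives p(s) = -5s^2 + s - 4.
Evaluating at s = 1: p(1) = -8.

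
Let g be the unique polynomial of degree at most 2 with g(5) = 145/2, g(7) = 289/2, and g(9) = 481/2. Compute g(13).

1009/2

Write g(u) = au^2 + bu + c. Substituting each data point gives a linear system:
  25a + 5b + c = 145/2
  49a + 7b + c = 289/2
  81a + 9b + c = 481/2
Solving the system yields a = 3, b = 0, c = -5/2.
So g(u) = 3u^2 - 5/2.
Then g(13) = 1009/2.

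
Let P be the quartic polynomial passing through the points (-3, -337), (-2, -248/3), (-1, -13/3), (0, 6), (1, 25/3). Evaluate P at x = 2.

44/3

Forward differences of the values at x = -3, -2, -1, 0, 1:
  P  : -337  -248/3  -13/3  6  25/3
  Δ  : 763/3  235/3  31/3  7/3
  Δ^2: -176  -68  -8
  Δ^3: 108  60
  Δ^4: -48
The fourth differences are constant, confirming degree 4.
Interpolating (Newton forward form) and evaluating at x = 2 gives P(2) = 44/3.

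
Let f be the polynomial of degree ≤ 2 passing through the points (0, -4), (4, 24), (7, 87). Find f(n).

f(n) = 2n^2 - n - 4

Using the Lagrange interpolation formula with nodes 0, 4, 7:
  L_0(n) = (n - 4)(n - 7) / 28
  L_1(n) = n(n - 7) / -12
  L_2(n) = n(n - 4) / 21
Then f(n) = -4·L_0(n) + 24·L_1(n) + 87·L_2(n).
Expanding and collecting terms gives f(n) = 2n^2 - n - 4.
Check: f(4) = 24. ✓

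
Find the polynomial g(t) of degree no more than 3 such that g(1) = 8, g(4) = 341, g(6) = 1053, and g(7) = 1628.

Using the Lagrange interpolation formula with nodes 1, 4, 6, 7:
  L_0(t) = (t - 4)(t - 6)(t - 7) / -90
  L_1(t) = (t - 1)(t - 6)(t - 7) / 18
  L_2(t) = (t - 1)(t - 4)(t - 7) / -10
  L_3(t) = (t - 1)(t - 4)(t - 6) / 18
Then g(t) = 8·L_0(t) + 341·L_1(t) + 1053·L_2(t) + 1628·L_3(t).
Expanding and collecting terms gives g(t) = 4t^3 + 5t^2 + 2t - 3.
Check: g(1) = 8. ✓

g(t) = 4t^3 + 5t^2 + 2t - 3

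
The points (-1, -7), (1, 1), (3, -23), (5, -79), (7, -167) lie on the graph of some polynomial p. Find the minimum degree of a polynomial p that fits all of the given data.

Forward differences of the values at t = -1, 1, 3, 5, 7:
  p  : -7  1  -23  -79  -167
  Δ  : 8  -24  -56  -88
  Δ^2: -32  -32  -32
  Δ^3: 0  0
  Δ^4: 0
The second differences are constant (-32) and nonzero, while all higher differences vanish, so the minimal degree is 2.

2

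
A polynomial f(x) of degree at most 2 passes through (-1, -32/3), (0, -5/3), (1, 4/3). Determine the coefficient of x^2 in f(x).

Write f(x) = ax^2 + bx + c. Substituting each data point gives a linear system:
  a - b + c = -32/3
  c = -5/3
  a + b + c = 4/3
Solving the system yields a = -3, b = 6, c = -5/3.
So f(x) = -3x^2 + 6x - 5/3.
The leading coefficient is -3.

-3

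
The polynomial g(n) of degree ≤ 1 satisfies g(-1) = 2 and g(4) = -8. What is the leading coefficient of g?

-2

Write g(n) = an + b. Substituting each data point gives a linear system:
  -a + b = 2
  4a + b = -8
Solving the system yields a = -2, b = 0.
So g(n) = -2n.
The leading coefficient is -2.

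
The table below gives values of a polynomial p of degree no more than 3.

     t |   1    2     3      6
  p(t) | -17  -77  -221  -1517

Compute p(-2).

Using the Lagrange interpolation formula with nodes 1, 2, 3, 6:
  L_0(t) = (t - 2)(t - 3)(t - 6) / -10
  L_1(t) = (t - 1)(t - 3)(t - 6) / 4
  L_2(t) = (t - 1)(t - 2)(t - 6) / -6
  L_3(t) = (t - 1)(t - 2)(t - 3) / 60
Then p(t) = -17·L_0(t) - 77·L_1(t) - 221·L_2(t) - 1517·L_3(t).
Expanding and collecting terms gives p(t) = -6t³ - 6t² - 5.
Evaluating at t = -2: p(-2) = 19.

19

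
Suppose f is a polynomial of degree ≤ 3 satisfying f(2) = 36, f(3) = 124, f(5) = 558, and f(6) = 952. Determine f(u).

f(u) = 4u^3 + 3u^2 - 3u - 2

Using the Lagrange interpolation formula with nodes 2, 3, 5, 6:
  L_0(u) = (u - 3)(u - 5)(u - 6) / -12
  L_1(u) = (u - 2)(u - 5)(u - 6) / 6
  L_2(u) = (u - 2)(u - 3)(u - 6) / -6
  L_3(u) = (u - 2)(u - 3)(u - 5) / 12
Then f(u) = 36·L_0(u) + 124·L_1(u) + 558·L_2(u) + 952·L_3(u).
Expanding and collecting terms gives f(u) = 4u^3 + 3u^2 - 3u - 2.
Check: f(5) = 558. ✓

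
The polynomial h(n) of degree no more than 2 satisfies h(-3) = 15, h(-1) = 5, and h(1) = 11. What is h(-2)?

Write h(n) = an^2 + bn + c. Substituting each data point gives a linear system:
  9a - 3b + c = 15
  a - b + c = 5
  a + b + c = 11
Solving the system yields a = 2, b = 3, c = 6.
So h(n) = 2n^2 + 3n + 6.
Then h(-2) = 8.

8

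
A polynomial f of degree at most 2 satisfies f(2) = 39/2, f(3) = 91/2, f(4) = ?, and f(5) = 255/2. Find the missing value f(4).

163/2

The 3 known points determine the degree-2 polynomial uniquely.
Write f(n) = an^2 + bn + c. Substituting each data point gives a linear system:
  4a + 2b + c = 39/2
  9a + 3b + c = 91/2
  25a + 5b + c = 255/2
Solving the system yields a = 5, b = 1, c = -5/2.
So f(n) = 5n^2 + n - 5/2.
Then f(4) = 163/2.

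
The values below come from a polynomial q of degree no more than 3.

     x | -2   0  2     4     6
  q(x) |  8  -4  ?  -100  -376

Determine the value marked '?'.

-8

The 4 known points determine the degree-3 polynomial uniquely.
Write q(x) = ax^3 + bx^2 + cx + d. Substituting each data point gives a linear system:
  -8a + 4b - 2c + d = 8
  d = -4
  64a + 16b + 4c + d = -100
  216a + 36b + 6c + d = -376
Solving the system yields a = -2, b = 1, c = 4, d = -4.
So q(x) = -2x^3 + x^2 + 4x - 4.
Then q(2) = -8.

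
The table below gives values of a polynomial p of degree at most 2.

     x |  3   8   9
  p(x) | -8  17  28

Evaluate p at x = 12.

73

Write p(x) = ax^2 + bx + c. Substituting each data point gives a linear system:
  9a + 3b + c = -8
  64a + 8b + c = 17
  81a + 9b + c = 28
Solving the system yields a = 1, b = -6, c = 1.
So p(x) = x^2 - 6x + 1.
Then p(12) = 73.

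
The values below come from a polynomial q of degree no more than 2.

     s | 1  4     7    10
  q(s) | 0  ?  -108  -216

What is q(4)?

The 3 known points determine the degree-2 polynomial uniquely.
Write q(s) = as^2 + bs + c. Substituting each data point gives a linear system:
  a + b + c = 0
  49a + 7b + c = -108
  100a + 10b + c = -216
Solving the system yields a = -2, b = -2, c = 4.
So q(s) = -2s^2 - 2s + 4.
Then q(4) = -36.

-36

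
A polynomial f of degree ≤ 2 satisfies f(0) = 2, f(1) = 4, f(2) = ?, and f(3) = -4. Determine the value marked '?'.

On equispaced nodes a degree-2 polynomial has vanishing third forward difference, so
  - f(0) + 3·f(1) - 3·f(2) + f(3) = 0.
Substituting the known values and solving for f(2):
  -3·f(2) = -6
  f(2) = 2.

2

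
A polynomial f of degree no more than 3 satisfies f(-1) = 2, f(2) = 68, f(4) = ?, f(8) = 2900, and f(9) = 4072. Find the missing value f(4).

412

The 4 known points determine the degree-3 polynomial uniquely.
Write f(u) = au^3 + bu^2 + cu + d. Substituting each data point gives a linear system:
  -a + b - c + d = 2
  8a + 4b + 2c + d = 68
  512a + 64b + 8c + d = 2900
  729a + 81b + 9c + d = 4072
Solving the system yields a = 5, b = 5, c = 2, d = 4.
So f(u) = 5u^3 + 5u^2 + 2u + 4.
Then f(4) = 412.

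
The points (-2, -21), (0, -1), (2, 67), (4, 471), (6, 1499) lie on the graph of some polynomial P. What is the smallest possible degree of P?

Forward differences of the values at t = -2, 0, 2, 4, 6:
  P  : -21  -1  67  471  1499
  Δ  : 20  68  404  1028
  Δ^2: 48  336  624
  Δ^3: 288  288
  Δ^4: 0
The third differences are constant (288) and nonzero, while all higher differences vanish, so the minimal degree is 3.

3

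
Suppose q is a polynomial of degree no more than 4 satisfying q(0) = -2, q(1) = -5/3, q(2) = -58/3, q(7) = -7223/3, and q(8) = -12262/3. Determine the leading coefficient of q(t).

Write q(t) = at^4 + bt^3 + ct^2 + dt + e. Substituting each data point gives a linear system:
  e = -2
  a + b + c + d + e = -5/3
  16a + 8b + 4c + 2d + e = -58/3
  2401a + 343b + 49c + 7d + e = -7223/3
  4096a + 512b + 64c + 8d + e = -12262/3
Solving the system yields a = -1, b = 1/3, c = -3, d = 4, e = -2.
So q(t) = -t⁴ + (1/3)t³ - 3t² + 4t - 2.
The leading coefficient is -1.

-1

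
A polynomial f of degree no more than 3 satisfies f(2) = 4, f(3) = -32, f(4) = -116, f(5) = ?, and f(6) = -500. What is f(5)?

-266

The 4 known points determine the degree-3 polynomial uniquely.
Write f(x) = ax^3 + bx^2 + cx + d. Substituting each data point gives a linear system:
  8a + 4b + 2c + d = 4
  27a + 9b + 3c + d = -32
  64a + 16b + 4c + d = -116
  216a + 36b + 6c + d = -500
Solving the system yields a = -3, b = 3, c = 6, d = 4.
So f(x) = -3x^3 + 3x^2 + 6x + 4.
Then f(5) = -266.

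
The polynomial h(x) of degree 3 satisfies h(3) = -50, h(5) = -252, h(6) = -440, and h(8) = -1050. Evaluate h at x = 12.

-3542

Write h(x) = ax^3 + bx^2 + cx + d. Substituting each data point gives a linear system:
  27a + 9b + 3c + d = -50
  125a + 25b + 5c + d = -252
  216a + 36b + 6c + d = -440
  512a + 64b + 8c + d = -1050
Solving the system yields a = -2, b = -1, c = 5, d = -2.
So h(x) = -2x^3 - x^2 + 5x - 2.
Then h(12) = -3542.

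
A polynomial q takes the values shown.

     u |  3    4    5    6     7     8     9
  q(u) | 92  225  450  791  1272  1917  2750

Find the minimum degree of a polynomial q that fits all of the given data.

Forward differences of the values at u = 3, 4, 5, 6, 7, 8, 9:
  q  : 92  225  450  791  1272  1917  2750
  Δ  : 133  225  341  481  645  833
  Δ^2: 92  116  140  164  188
  Δ^3: 24  24  24  24
  Δ^4: 0  0  0
  Δ^5: 0  0
  Δ^6: 0
The third differences are constant (24) and nonzero, while all higher differences vanish, so the minimal degree is 3.

3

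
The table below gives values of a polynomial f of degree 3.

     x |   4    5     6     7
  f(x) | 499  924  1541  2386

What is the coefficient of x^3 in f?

Write f(x) = ax^3 + bx^2 + cx + d. Substituting each data point gives a linear system:
  64a + 16b + 4c + d = 499
  125a + 25b + 5c + d = 924
  216a + 36b + 6c + d = 1541
  343a + 49b + 7c + d = 2386
Solving the system yields a = 6, b = 6, c = 5, d = -1.
So f(x) = 6x³ + 6x² + 5x - 1.
The leading coefficient is 6.

6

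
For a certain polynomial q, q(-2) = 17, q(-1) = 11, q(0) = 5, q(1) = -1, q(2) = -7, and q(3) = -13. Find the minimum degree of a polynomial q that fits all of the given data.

Forward differences of the values at u = -2, -1, 0, 1, 2, 3:
  q  : 17  11  5  -1  -7  -13
  Δ  : -6  -6  -6  -6  -6
  Δ^2: 0  0  0  0
  Δ^3: 0  0  0
  Δ^4: 0  0
  Δ^5: 0
The first differences are constant (-6) and nonzero, while all higher differences vanish, so the minimal degree is 1.

1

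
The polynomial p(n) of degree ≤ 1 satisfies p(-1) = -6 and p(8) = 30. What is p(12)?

Using the Lagrange interpolation formula with nodes -1, 8:
  L_0(n) = (n - 8) / -9
  L_1(n) = (n + 1) / 9
Then p(n) = -6·L_0(n) + 30·L_1(n).
Expanding and collecting terms gives p(n) = 4n - 2.
Evaluating at n = 12: p(12) = 46.

46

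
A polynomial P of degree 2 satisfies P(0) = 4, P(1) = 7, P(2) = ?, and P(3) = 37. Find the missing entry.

On equispaced nodes a degree-2 polynomial has vanishing third forward difference, so
  - P(0) + 3·P(1) - 3·P(2) + P(3) = 0.
Substituting the known values and solving for P(2):
  -3·P(2) = -54
  P(2) = 18.

18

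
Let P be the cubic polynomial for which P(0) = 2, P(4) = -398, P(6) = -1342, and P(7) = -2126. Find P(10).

-6158

Using the Lagrange interpolation formula with nodes 0, 4, 6, 7:
  L_0(x) = (x - 4)(x - 6)(x - 7) / -168
  L_1(x) = x(x - 6)(x - 7) / 24
  L_2(x) = x(x - 4)(x - 7) / -12
  L_3(x) = x(x - 4)(x - 6) / 21
Then P(x) = 2·L_0(x) - 398·L_1(x) - 1342·L_2(x) - 2126·L_3(x).
Expanding and collecting terms gives P(x) = -6x³ - 2x² + 4x + 2.
Evaluating at x = 10: P(10) = -6158.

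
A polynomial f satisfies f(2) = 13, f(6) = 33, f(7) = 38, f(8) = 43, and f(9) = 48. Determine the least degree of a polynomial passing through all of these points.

Divided differences on the nodes 2, 6, 7, 8, 9:
  order 0: 13  33  38  43  48
  order 1: 5  5  5  5
  order 2: 0  0  0
  order 3: 0  0
  order 4: 0
The order-1 divided differences are all 5 (nonzero) and every higher order vanishes, so the data lies on a polynomial of degree exactly 1.

1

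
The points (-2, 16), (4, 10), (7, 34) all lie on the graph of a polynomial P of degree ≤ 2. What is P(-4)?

34

Using the Lagrange interpolation formula with nodes -2, 4, 7:
  L_0(t) = (t - 4)(t - 7) / 54
  L_1(t) = (t + 2)(t - 7) / -18
  L_2(t) = (t + 2)(t - 4) / 27
Then P(t) = 16·L_0(t) + 10·L_1(t) + 34·L_2(t).
Expanding and collecting terms gives P(t) = t^2 - 3t + 6.
Evaluating at t = -4: P(-4) = 34.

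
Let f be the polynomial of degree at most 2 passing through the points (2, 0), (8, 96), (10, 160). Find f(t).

Using the Lagrange interpolation formula with nodes 2, 8, 10:
  L_0(t) = (t - 8)(t - 10) / 48
  L_1(t) = (t - 2)(t - 10) / -12
  L_2(t) = (t - 2)(t - 8) / 16
Then f(t) = 0·L_0(t) + 96·L_1(t) + 160·L_2(t).
Expanding and collecting terms gives f(t) = 2t^2 - 4t.
Check: f(8) = 96. ✓

f(t) = 2t^2 - 4t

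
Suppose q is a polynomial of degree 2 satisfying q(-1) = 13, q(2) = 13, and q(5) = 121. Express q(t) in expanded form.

q(t) = 6t^2 - 6t + 1

Write q(t) = at^2 + bt + c. Substituting each data point gives a linear system:
  a - b + c = 13
  4a + 2b + c = 13
  25a + 5b + c = 121
Solving the system yields a = 6, b = -6, c = 1.
So q(t) = 6t^2 - 6t + 1.
Check: q(-1) = 13. ✓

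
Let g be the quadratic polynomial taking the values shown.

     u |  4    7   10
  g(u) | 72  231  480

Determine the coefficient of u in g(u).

-2

Write g(u) = au^2 + bu + c. Substituting each data point gives a linear system:
  16a + 4b + c = 72
  49a + 7b + c = 231
  100a + 10b + c = 480
Solving the system yields a = 5, b = -2, c = 0.
So g(u) = 5u^2 - 2u.
The coefficient of u is -2.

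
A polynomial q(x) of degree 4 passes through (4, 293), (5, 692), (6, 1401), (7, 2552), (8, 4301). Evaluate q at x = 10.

10337

Forward differences of the values at x = 4, 5, 6, 7, 8:
  q  : 293  692  1401  2552  4301
  Δ  : 399  709  1151  1749
  Δ^2: 310  442  598
  Δ^3: 132  156
  Δ^4: 24
The fourth differences are constant, confirming degree 4.
Interpolating (Newton forward form) and evaluating at x = 10 gives q(10) = 10337.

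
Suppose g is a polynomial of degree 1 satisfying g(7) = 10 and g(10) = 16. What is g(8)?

12

Write g(t) = at + b. Substituting each data point gives a linear system:
  7a + b = 10
  10a + b = 16
Solving the system yields a = 2, b = -4.
So g(t) = 2t - 4.
Then g(8) = 12.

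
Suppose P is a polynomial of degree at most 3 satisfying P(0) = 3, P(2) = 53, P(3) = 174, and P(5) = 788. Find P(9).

4512

Write P(x) = ax^3 + bx^2 + cx + d. Substituting each data point gives a linear system:
  d = 3
  8a + 4b + 2c + d = 53
  27a + 9b + 3c + d = 174
  125a + 25b + 5c + d = 788
Solving the system yields a = 6, b = 2, c = -3, d = 3.
So P(x) = 6x^3 + 2x^2 - 3x + 3.
Then P(9) = 4512.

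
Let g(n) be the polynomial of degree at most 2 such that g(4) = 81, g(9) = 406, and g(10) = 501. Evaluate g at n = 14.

Write g(n) = an^2 + bn + c. Substituting each data point gives a linear system:
  16a + 4b + c = 81
  81a + 9b + c = 406
  100a + 10b + c = 501
Solving the system yields a = 5, b = 0, c = 1.
So g(n) = 5n^2 + 1.
Then g(14) = 981.

981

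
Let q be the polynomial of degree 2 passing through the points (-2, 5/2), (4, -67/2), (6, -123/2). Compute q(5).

-93/2

Using the Lagrange interpolation formula with nodes -2, 4, 6:
  L_0(s) = (s - 4)(s - 6) / 48
  L_1(s) = (s + 2)(s - 6) / -12
  L_2(s) = (s + 2)(s - 4) / 16
Then q(s) = 5/2·L_0(s) - 67/2·L_1(s) - 123/2·L_2(s).
Expanding and collecting terms gives q(s) = -s^2 - 4s - 3/2.
Evaluating at s = 5: q(5) = -93/2.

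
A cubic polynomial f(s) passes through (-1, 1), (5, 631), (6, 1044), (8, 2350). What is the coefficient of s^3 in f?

Write f(s) = as^3 + bs^2 + cs + d. Substituting each data point gives a linear system:
  -a + b - c + d = 1
  125a + 25b + 5c + d = 631
  216a + 36b + 6c + d = 1044
  512a + 64b + 8c + d = 2350
Solving the system yields a = 4, b = 4, c = 5, d = 6.
So f(s) = 4s³ + 4s² + 5s + 6.
The leading coefficient is 4.

4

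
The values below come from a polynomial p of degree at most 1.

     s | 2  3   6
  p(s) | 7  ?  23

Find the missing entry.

11

The 2 known points determine the degree-1 polynomial uniquely.
Write p(s) = as + b. Substituting each data point gives a linear system:
  2a + b = 7
  6a + b = 23
Solving the system yields a = 4, b = -1.
So p(s) = 4s - 1.
Then p(3) = 11.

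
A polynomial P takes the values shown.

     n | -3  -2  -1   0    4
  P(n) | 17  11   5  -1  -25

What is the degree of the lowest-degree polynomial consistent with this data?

Divided differences on the nodes -3, -2, -1, 0, 4:
  order 0: 17  11  5  -1  -25
  order 1: -6  -6  -6  -6
  order 2: 0  0  0
  order 3: 0  0
  order 4: 0
The order-1 divided differences are all -6 (nonzero) and every higher order vanishes, so the data lies on a polynomial of degree exactly 1.

1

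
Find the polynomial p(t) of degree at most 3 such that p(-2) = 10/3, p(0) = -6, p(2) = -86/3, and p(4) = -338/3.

Using the Lagrange interpolation formula with nodes -2, 0, 2, 4:
  L_0(t) = t(t - 2)(t - 4) / -48
  L_1(t) = (t + 2)(t - 2)(t - 4) / 16
  L_2(t) = (t + 2)t(t - 4) / -16
  L_3(t) = (t + 2)t(t - 2) / 48
Then p(t) = 10/3·L_0(t) - 6·L_1(t) - 86/3·L_2(t) - 338/3·L_3(t).
Expanding and collecting terms gives p(t) = -t^3 - (5/3)t^2 - 4t - 6.
Check: p(0) = -6. ✓

p(t) = -t^3 - (5/3)t^2 - 4t - 6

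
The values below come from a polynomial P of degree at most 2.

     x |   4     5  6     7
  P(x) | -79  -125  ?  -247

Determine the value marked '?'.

-181

On equispaced nodes a degree-2 polynomial has vanishing third forward difference, so
  - P(4) + 3·P(5) - 3·P(6) + P(7) = 0.
Substituting the known values and solving for P(6):
  -3·P(6) = 543
  P(6) = -181.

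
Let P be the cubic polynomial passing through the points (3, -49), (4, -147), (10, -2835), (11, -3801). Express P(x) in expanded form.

Write P(x) = ax^3 + bx^2 + cx + d. Substituting each data point gives a linear system:
  27a + 9b + 3c + d = -49
  64a + 16b + 4c + d = -147
  1000a + 100b + 10c + d = -2835
  1331a + 121b + 11c + d = -3801
Solving the system yields a = -3, b = 1, c = 6, d = 5.
So P(x) = -3x³ + x² + 6x + 5.
Check: P(4) = -147. ✓

P(x) = -3x^3 + x^2 + 6x + 5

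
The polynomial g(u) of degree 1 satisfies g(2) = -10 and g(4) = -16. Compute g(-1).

-1

Write g(u) = au + b. Substituting each data point gives a linear system:
  2a + b = -10
  4a + b = -16
Solving the system yields a = -3, b = -4.
So g(u) = -3u - 4.
Then g(-1) = -1.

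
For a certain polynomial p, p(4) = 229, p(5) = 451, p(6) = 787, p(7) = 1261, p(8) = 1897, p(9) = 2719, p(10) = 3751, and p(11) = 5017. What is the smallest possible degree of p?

Forward differences of the values at n = 4, 5, 6, 7, 8, 9, 10, 11:
  p  : 229  451  787  1261  1897  2719  3751  5017
  Δ  : 222  336  474  636  822  1032  1266
  Δ^2: 114  138  162  186  210  234
  Δ^3: 24  24  24  24  24
  Δ^4: 0  0  0  0
  Δ^5: 0  0  0
  Δ^6: 0  0
  Δ^7: 0
The third differences are constant (24) and nonzero, while all higher differences vanish, so the minimal degree is 3.

3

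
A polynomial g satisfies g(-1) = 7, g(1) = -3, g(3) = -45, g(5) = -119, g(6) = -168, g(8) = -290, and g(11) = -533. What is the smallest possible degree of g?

2

Divided differences on the nodes -1, 1, 3, 5, 6, 8, 11:
  order 0: 7  -3  -45  -119  -168  -290  -533
  order 1: -5  -21  -37  -49  -61  -81
  order 2: -4  -4  -4  -4  -4
  order 3: 0  0  0  0
  order 4: 0  0  0
  order 5: 0  0
  order 6: 0
The order-2 divided differences are all -4 (nonzero) and every higher order vanishes, so the data lies on a polynomial of degree exactly 2.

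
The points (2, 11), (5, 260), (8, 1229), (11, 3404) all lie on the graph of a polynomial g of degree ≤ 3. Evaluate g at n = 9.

Forward differences of the values at n = 2, 5, 8, 11:
  g  : 11  260  1229  3404
  Δ  : 249  969  2175
  Δ^2: 720  1206
  Δ^3: 486
The third differences are constant, confirming degree 3.
Interpolating (Newton forward form) and evaluating at n = 9 gives g(9) = 1796.

1796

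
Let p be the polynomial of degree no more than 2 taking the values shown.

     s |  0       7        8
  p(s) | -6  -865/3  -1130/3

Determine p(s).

p(s) = -6s^2 + (5/3)s - 6

Write p(s) = as^2 + bs + c. Substituting each data point gives a linear system:
  c = -6
  49a + 7b + c = -865/3
  64a + 8b + c = -1130/3
Solving the system yields a = -6, b = 5/3, c = -6.
So p(s) = -6s^2 + (5/3)s - 6.
Check: p(7) = -865/3. ✓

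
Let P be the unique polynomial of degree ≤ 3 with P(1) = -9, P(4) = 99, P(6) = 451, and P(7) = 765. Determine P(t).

Write P(t) = at^3 + bt^2 + ct + d. Substituting each data point gives a linear system:
  a + b + c + d = -9
  64a + 16b + 4c + d = 99
  216a + 36b + 6c + d = 451
  343a + 49b + 7c + d = 765
Solving the system yields a = 3, b = -5, c = -2, d = -5.
So P(t) = 3t³ - 5t² - 2t - 5.
Check: P(7) = 765. ✓

P(t) = 3t^3 - 5t^2 - 2t - 5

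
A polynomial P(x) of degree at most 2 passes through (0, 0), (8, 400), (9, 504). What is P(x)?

P(x) = 6x^2 + 2x

Write P(x) = ax^2 + bx + c. Substituting each data point gives a linear system:
  c = 0
  64a + 8b + c = 400
  81a + 9b + c = 504
Solving the system yields a = 6, b = 2, c = 0.
So P(x) = 6x^2 + 2x.
Check: P(0) = 0. ✓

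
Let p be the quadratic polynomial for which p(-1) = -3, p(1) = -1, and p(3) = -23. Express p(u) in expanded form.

p(u) = -3u^2 + u + 1

Write p(u) = au^2 + bu + c. Substituting each data point gives a linear system:
  a - b + c = -3
  a + b + c = -1
  9a + 3b + c = -23
Solving the system yields a = -3, b = 1, c = 1.
So p(u) = -3u^2 + u + 1.
Check: p(3) = -23. ✓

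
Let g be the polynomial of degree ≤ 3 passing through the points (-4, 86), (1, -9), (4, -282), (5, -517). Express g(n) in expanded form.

g(n) = -3n^3 - 6n^2 + 2n - 2

Write g(n) = an^3 + bn^2 + cn + d. Substituting each data point gives a linear system:
  -64a + 16b - 4c + d = 86
  a + b + c + d = -9
  64a + 16b + 4c + d = -282
  125a + 25b + 5c + d = -517
Solving the system yields a = -3, b = -6, c = 2, d = -2.
So g(n) = -3n^3 - 6n^2 + 2n - 2.
Check: g(-4) = 86. ✓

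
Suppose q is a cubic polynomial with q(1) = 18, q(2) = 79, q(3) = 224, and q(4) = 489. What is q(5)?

910

Write q(x) = ax^3 + bx^2 + cx + d. Substituting each data point gives a linear system:
  a + b + c + d = 18
  8a + 4b + 2c + d = 79
  27a + 9b + 3c + d = 224
  64a + 16b + 4c + d = 489
Solving the system yields a = 6, b = 6, c = 1, d = 5.
So q(x) = 6x^3 + 6x^2 + x + 5.
Then q(5) = 910.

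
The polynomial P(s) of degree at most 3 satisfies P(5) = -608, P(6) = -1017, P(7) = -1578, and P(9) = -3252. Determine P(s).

P(s) = -4s^3 - 4s^2 - s - 3

Using the Lagrange interpolation formula with nodes 5, 6, 7, 9:
  L_0(s) = (s - 6)(s - 7)(s - 9) / -8
  L_1(s) = (s - 5)(s - 7)(s - 9) / 3
  L_2(s) = (s - 5)(s - 6)(s - 9) / -4
  L_3(s) = (s - 5)(s - 6)(s - 7) / 24
Then P(s) = -608·L_0(s) - 1017·L_1(s) - 1578·L_2(s) - 3252·L_3(s).
Expanding and collecting terms gives P(s) = -4s³ - 4s² - s - 3.
Check: P(6) = -1017. ✓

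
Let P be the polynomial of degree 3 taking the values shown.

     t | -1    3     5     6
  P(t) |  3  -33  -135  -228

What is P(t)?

Using the Lagrange interpolation formula with nodes -1, 3, 5, 6:
  L_0(t) = (t - 3)(t - 5)(t - 6) / -168
  L_1(t) = (t + 1)(t - 5)(t - 6) / 24
  L_2(t) = (t + 1)(t - 3)(t - 6) / -12
  L_3(t) = (t + 1)(t - 3)(t - 5) / 21
Then P(t) = 3·L_0(t) - 33·L_1(t) - 135·L_2(t) - 228·L_3(t).
Expanding and collecting terms gives P(t) = -t^3 - 2t.
Check: P(-1) = 3. ✓

P(t) = -t^3 - 2t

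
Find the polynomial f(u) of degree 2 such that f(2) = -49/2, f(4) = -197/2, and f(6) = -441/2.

f(u) = -6u^2 - u + 3/2

Using the Lagrange interpolation formula with nodes 2, 4, 6:
  L_0(u) = (u - 4)(u - 6) / 8
  L_1(u) = (u - 2)(u - 6) / -4
  L_2(u) = (u - 2)(u - 4) / 8
Then f(u) = -49/2·L_0(u) - 197/2·L_1(u) - 441/2·L_2(u).
Expanding and collecting terms gives f(u) = -6u^2 - u + 3/2.
Check: f(2) = -49/2. ✓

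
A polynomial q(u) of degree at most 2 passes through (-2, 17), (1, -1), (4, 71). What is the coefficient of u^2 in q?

Write q(u) = au^2 + bu + c. Substituting each data point gives a linear system:
  4a - 2b + c = 17
  a + b + c = -1
  16a + 4b + c = 71
Solving the system yields a = 5, b = -1, c = -5.
So q(u) = 5u^2 - u - 5.
The leading coefficient is 5.

5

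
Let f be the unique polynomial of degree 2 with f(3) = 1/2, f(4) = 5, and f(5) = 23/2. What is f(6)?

20

Using the Lagrange interpolation formula with nodes 3, 4, 5:
  L_0(s) = (s - 4)(s - 5) / 2
  L_1(s) = (s - 3)(s - 5) / -1
  L_2(s) = (s - 3)(s - 4) / 2
Then f(s) = 1/2·L_0(s) + 5·L_1(s) + 23/2·L_2(s).
Expanding and collecting terms gives f(s) = s^2 - (5/2)s - 1.
Evaluating at s = 6: f(6) = 20.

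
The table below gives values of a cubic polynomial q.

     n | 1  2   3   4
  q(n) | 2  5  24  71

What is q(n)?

Write q(n) = an^3 + bn^2 + cn + d. Substituting each data point gives a linear system:
  a + b + c + d = 2
  8a + 4b + 2c + d = 5
  27a + 9b + 3c + d = 24
  64a + 16b + 4c + d = 71
Solving the system yields a = 2, b = -4, c = 1, d = 3.
So q(n) = 2n³ - 4n² + n + 3.
Check: q(4) = 71. ✓

q(n) = 2n^3 - 4n^2 + n + 3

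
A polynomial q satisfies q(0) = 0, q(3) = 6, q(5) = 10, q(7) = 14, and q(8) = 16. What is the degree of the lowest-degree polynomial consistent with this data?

Divided differences on the nodes 0, 3, 5, 7, 8:
  order 0: 0  6  10  14  16
  order 1: 2  2  2  2
  order 2: 0  0  0
  order 3: 0  0
  order 4: 0
The order-1 divided differences are all 2 (nonzero) and every higher order vanishes, so the data lies on a polynomial of degree exactly 1.

1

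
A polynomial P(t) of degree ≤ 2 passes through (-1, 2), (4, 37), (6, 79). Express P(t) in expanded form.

Write P(t) = at^2 + bt + c. Substituting each data point gives a linear system:
  a - b + c = 2
  16a + 4b + c = 37
  36a + 6b + c = 79
Solving the system yields a = 2, b = 1, c = 1.
So P(t) = 2t^2 + t + 1.
Check: P(4) = 37. ✓

P(t) = 2t^2 + t + 1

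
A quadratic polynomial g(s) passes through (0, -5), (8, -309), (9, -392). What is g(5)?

-120

Write g(s) = as^2 + bs + c. Substituting each data point gives a linear system:
  c = -5
  64a + 8b + c = -309
  81a + 9b + c = -392
Solving the system yields a = -5, b = 2, c = -5.
So g(s) = -5s^2 + 2s - 5.
Then g(5) = -120.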